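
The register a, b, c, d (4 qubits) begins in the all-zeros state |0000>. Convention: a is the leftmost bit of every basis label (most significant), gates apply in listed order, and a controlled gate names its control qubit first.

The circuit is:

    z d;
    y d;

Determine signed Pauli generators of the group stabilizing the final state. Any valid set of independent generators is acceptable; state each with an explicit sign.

One valid set of independent stabilizer generators is +ZIII, +IZII, +IIZI, -IIIZ (any independent generating set of the same group is equally correct).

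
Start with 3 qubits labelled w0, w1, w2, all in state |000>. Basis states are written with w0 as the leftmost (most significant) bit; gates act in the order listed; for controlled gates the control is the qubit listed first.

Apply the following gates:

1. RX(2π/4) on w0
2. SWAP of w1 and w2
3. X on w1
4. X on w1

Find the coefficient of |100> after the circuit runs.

The final state's coefficient on |100> equals -sqrt(2)*I/2. Key observation: steps 3-4 multiply out to the identity, so the circuit reduces to the remaining gates.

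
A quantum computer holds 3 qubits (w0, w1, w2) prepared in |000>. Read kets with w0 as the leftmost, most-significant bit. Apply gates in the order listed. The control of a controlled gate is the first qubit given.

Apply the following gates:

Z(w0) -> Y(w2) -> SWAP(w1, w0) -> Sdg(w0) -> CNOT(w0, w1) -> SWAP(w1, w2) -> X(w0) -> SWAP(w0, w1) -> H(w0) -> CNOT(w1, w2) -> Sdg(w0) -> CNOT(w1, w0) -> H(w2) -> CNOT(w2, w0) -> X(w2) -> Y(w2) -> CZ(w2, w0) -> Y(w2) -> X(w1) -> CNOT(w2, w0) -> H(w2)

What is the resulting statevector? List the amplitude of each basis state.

After the circuit, the state carries amplitude -sqrt(2)*I/2 on |001>, -sqrt(2)/2 on |100>, and 0 on every other basis state.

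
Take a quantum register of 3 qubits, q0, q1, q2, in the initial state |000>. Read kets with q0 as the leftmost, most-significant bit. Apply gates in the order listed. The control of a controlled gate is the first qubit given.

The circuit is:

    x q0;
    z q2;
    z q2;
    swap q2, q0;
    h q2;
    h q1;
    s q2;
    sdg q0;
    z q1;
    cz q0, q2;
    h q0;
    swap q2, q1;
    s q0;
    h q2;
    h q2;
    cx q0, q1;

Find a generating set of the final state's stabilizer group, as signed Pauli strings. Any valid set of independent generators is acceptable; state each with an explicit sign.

The stabilizer group can be generated by +XZI, -ZYI, -IIX, among other valid generating sets. Key observation: the block from step 14 through step 15 cancels to the identity and can be dropped.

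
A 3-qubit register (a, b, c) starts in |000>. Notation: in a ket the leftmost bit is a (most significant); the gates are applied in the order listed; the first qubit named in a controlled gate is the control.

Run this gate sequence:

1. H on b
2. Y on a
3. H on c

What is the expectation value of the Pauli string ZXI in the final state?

In the final state, ZXI has expectation -1.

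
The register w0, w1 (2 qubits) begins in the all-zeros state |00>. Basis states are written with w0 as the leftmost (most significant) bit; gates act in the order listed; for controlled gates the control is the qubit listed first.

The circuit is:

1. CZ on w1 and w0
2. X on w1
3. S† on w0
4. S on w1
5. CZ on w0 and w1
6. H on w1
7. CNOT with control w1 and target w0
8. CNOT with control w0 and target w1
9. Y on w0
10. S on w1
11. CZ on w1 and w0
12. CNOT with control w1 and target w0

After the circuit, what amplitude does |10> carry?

|10> carries amplitude -sqrt(2)/2 in the final state.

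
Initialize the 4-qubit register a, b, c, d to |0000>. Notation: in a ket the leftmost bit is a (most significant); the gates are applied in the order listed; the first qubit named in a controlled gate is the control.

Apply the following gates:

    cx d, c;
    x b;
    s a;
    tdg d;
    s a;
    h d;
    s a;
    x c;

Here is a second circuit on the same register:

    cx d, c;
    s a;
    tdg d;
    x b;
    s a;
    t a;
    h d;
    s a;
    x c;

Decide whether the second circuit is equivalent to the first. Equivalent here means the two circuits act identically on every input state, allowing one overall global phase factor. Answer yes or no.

No — the two circuits implement different unitaries, even allowing a global phase.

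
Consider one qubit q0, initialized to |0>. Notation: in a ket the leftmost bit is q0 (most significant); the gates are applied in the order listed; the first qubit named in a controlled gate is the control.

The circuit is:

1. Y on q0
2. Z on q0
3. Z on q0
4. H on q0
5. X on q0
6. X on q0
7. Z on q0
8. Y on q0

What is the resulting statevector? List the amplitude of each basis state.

After the circuit, the state carries amplitude sqrt(2)/2 on |0>, -sqrt(2)/2 on |1>.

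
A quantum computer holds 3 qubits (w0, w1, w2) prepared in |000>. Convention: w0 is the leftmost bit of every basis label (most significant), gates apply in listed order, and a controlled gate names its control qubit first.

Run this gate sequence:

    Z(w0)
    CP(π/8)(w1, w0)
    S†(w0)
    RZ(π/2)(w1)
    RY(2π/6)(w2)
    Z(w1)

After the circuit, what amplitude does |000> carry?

The final state's coefficient on |000> equals -sqrt(3)*exp(3*I*pi/4)/2.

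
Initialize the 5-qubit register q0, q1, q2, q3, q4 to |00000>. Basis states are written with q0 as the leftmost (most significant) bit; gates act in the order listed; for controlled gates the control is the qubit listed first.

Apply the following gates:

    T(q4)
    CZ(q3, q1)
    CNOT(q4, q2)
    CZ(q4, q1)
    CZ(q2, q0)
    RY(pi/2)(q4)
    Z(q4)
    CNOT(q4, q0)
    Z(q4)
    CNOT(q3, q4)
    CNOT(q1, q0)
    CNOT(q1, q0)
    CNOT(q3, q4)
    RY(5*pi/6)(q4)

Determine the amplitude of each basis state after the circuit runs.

After the circuit, the state carries amplitude -1/4 + sqrt(3)/4 on |00000>, 1/4 + sqrt(3)/4 on |00001>, -sqrt(3)/4 - 1/4 on |10000>, -1/4 + sqrt(3)/4 on |10001>, and 0 on every other basis state. Key observation: the block from step 10 through step 13 cancels to the identity and can be dropped.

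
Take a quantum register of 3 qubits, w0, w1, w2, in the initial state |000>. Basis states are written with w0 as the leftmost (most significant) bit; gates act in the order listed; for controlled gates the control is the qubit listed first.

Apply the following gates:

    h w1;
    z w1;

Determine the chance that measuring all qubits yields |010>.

The probability of measuring |010> is 1/2.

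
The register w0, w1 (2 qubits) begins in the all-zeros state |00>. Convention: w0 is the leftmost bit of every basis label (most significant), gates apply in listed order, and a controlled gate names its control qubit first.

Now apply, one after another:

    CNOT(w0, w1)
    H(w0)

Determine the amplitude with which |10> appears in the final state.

|10> carries amplitude sqrt(2)/2 in the final state.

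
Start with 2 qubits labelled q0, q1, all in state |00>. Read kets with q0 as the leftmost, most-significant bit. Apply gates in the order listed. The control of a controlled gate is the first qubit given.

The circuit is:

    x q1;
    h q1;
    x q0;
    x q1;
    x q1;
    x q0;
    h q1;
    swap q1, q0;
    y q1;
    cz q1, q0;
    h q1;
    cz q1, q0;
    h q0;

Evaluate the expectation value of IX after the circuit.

The expectation value of IX is 1. Key observation: the block from step 2 through step 7 cancels to the identity and can be dropped.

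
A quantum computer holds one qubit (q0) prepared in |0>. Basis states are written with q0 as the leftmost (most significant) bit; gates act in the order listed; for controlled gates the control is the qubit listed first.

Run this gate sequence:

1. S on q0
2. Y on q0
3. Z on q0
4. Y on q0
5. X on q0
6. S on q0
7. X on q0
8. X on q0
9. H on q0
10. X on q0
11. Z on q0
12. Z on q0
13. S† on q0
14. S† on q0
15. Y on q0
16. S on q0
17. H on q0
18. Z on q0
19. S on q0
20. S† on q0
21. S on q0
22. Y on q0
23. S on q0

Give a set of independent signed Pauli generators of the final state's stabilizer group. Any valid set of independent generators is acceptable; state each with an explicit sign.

One valid set of independent stabilizer generators is -Y (any independent generating set of the same group is equally correct).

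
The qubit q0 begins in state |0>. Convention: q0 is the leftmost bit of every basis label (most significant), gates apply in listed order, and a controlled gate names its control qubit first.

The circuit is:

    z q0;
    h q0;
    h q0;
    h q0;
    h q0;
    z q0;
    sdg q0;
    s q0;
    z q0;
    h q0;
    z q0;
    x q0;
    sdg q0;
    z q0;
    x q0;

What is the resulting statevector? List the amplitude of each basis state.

The final amplitudes are sqrt(2)*I/2 on |0>, -sqrt(2)/2 on |1>. Key observation: the block from step 1 through step 6 cancels to the identity and can be dropped.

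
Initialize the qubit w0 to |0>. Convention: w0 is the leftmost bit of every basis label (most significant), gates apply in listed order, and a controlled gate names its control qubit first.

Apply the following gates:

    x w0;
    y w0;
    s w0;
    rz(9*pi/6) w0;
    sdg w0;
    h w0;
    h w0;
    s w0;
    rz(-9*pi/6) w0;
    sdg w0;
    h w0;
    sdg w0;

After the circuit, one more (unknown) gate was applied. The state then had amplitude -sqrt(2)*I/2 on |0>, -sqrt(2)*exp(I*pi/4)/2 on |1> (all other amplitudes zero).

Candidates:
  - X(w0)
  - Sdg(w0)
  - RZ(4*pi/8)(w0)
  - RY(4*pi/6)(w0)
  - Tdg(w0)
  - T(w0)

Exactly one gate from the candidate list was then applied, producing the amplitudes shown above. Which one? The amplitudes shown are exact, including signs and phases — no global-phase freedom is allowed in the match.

The applied gate was T(w0). Key observation: steps 3-10 multiply out to the identity, so the circuit reduces to the remaining gates.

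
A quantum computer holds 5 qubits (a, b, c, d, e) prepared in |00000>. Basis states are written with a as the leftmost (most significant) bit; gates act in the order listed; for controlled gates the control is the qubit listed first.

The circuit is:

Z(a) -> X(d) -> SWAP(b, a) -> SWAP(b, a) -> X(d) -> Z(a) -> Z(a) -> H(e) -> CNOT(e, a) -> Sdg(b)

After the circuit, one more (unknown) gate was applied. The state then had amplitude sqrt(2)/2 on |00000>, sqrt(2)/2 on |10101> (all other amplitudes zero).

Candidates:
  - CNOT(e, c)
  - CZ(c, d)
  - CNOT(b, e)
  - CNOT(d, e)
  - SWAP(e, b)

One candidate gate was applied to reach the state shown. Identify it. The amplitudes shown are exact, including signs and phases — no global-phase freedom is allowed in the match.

The applied gate was CNOT(e, c).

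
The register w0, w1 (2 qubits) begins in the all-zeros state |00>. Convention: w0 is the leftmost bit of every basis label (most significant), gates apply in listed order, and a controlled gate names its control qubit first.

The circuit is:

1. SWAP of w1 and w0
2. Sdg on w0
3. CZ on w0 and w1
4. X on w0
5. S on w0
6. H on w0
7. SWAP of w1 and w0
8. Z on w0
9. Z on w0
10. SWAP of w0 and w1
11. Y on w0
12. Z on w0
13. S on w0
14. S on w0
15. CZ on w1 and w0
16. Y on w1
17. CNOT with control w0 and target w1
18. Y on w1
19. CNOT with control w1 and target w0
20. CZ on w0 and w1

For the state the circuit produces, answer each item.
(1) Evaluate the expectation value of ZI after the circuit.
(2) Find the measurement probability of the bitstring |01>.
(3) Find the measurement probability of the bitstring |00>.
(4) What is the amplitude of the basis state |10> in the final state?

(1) The observable ZI averages to 1.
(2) The probability of measuring |01> is 1/2.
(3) The probability of measuring |00> is 1/2.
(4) |10> carries amplitude 0 in the final state.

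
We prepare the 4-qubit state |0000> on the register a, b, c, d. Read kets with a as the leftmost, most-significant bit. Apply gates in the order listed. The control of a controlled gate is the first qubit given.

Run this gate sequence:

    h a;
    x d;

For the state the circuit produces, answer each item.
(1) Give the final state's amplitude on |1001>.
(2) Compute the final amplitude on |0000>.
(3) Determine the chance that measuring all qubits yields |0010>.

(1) |1001> carries amplitude sqrt(2)/2 in the final state.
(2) The amplitude on |0000> is 0.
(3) A full measurement returns |0010> with probability 0.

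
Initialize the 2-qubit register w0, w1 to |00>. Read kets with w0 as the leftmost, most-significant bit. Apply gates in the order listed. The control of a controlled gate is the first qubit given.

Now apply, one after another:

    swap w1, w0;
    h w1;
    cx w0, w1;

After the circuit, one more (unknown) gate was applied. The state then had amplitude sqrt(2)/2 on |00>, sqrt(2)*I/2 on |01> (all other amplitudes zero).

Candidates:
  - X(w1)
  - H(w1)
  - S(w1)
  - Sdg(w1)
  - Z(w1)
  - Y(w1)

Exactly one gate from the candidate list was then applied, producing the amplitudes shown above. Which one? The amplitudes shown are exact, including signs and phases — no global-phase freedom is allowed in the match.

The unique candidate consistent with the amplitudes is S(w1).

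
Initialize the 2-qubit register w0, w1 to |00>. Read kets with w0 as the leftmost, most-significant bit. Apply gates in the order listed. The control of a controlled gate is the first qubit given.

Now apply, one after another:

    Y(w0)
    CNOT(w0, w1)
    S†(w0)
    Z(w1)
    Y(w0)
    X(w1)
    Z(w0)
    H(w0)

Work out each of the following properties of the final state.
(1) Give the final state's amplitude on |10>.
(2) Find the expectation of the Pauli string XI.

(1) The amplitude on |10> is sqrt(2)*I/2.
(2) The expectation value of XI is 1.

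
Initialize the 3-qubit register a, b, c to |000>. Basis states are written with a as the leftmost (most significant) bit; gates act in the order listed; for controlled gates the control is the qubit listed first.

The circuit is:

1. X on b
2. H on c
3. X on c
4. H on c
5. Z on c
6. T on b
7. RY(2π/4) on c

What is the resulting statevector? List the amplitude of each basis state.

The final amplitudes are sqrt(2)*exp(I*pi/4)/2 on |010>, sqrt(2)*exp(I*pi/4)/2 on |011>, and 0 on every other basis state. Key observation: steps 2-5 multiply out to the identity, so the circuit reduces to the remaining gates.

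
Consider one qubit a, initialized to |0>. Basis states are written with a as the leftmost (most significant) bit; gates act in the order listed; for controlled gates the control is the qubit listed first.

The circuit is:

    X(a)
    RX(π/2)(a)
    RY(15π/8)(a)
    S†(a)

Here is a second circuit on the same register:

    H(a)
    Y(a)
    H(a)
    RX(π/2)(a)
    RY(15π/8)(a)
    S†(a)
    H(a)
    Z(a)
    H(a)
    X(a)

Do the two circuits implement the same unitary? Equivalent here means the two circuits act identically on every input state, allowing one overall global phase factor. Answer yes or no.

No — the two circuits implement different unitaries, even allowing a global phase.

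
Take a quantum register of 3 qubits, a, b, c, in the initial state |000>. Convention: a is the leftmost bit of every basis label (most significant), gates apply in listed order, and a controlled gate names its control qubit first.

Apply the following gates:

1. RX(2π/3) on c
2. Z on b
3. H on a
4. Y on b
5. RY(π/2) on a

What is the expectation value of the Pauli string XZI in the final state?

The observable XZI averages to 0.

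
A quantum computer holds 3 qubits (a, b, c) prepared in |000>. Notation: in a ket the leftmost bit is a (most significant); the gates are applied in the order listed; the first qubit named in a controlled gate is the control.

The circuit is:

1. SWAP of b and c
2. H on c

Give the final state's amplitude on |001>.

|001> carries amplitude sqrt(2)/2 in the final state.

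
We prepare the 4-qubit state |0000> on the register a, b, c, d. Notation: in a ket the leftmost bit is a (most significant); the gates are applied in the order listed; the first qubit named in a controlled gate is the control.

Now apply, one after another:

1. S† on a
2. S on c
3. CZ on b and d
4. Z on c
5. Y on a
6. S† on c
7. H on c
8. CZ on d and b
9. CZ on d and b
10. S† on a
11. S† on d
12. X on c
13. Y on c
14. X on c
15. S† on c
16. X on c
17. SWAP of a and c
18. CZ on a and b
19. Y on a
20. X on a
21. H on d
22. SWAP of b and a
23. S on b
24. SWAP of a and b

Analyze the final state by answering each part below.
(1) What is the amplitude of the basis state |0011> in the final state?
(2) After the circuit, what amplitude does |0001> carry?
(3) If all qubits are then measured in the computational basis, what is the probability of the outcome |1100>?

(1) The amplitude on |0011> is -I/2. Key observation: the block from step 8 through step 9 cancels to the identity and can be dropped.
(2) |0001> carries amplitude 0 in the final state.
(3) Outcome |1100> occurs with probability 0.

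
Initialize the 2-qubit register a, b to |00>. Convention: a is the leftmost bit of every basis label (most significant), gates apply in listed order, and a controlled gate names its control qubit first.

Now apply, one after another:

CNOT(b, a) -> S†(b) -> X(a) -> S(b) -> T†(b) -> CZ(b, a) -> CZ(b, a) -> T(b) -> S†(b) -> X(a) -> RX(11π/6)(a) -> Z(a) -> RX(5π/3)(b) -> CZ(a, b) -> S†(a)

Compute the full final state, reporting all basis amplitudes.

The resulting statevector has amplitude sqrt(6)/8 + 3*sqrt(2)/8 on |00>, I*(sqrt(2) + sqrt(6))/8 on |01>, -3*sqrt(2)/8 + sqrt(6)/8 on |10>, I*(-sqrt(2) + sqrt(6))/8 on |11>. Key observation: the block from step 3 through step 10 cancels to the identity and can be dropped.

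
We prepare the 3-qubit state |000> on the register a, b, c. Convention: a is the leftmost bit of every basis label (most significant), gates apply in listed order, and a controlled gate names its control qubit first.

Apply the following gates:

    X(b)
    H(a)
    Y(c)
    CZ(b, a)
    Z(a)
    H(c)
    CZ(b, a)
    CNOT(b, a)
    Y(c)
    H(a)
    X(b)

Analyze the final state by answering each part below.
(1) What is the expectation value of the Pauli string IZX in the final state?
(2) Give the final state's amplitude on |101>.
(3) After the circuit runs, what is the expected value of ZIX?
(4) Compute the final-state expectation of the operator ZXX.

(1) The observable IZX averages to 1.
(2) |101> carries amplitude sqrt(2)/2 in the final state.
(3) In the final state, ZIX has expectation -1.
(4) The observable ZXX averages to 0.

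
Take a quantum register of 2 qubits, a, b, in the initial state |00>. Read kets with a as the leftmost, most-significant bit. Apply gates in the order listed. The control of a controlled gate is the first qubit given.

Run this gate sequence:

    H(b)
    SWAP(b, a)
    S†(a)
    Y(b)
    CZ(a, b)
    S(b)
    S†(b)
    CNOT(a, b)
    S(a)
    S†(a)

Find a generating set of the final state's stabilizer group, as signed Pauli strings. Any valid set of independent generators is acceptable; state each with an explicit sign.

The final state is stabilized by the group generated by -XY, -ZZ; other independent generating sets are equally valid. Key observation: the block from step 6 through step 7 cancels to the identity and can be dropped.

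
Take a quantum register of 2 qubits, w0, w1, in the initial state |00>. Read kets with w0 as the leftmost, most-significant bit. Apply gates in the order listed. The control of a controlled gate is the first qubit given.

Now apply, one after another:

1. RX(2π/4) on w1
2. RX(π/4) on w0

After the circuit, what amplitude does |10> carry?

The final state's coefficient on |10> equals -I*sqrt(4 - 2*sqrt(2))/4.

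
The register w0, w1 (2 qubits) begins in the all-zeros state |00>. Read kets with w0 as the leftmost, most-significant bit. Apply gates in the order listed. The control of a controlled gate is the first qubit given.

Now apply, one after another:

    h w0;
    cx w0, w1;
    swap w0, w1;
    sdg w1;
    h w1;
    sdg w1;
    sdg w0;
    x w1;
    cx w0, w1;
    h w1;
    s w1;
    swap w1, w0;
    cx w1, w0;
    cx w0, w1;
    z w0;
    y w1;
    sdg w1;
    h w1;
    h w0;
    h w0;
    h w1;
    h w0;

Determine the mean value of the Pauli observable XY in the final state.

In the final state, XY has expectation 0. Key observation: steps 18-21 multiply out to the identity, so the circuit reduces to the remaining gates.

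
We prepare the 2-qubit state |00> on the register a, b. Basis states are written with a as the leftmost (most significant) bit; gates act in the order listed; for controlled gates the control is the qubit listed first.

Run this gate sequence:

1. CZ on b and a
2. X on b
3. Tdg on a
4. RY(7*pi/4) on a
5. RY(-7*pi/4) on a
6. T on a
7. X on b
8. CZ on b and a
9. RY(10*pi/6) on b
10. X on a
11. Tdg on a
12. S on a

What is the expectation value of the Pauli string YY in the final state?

The observable YY averages to 0. Key observation: gates 1-8 undo each other exactly, leaving only the rest of the circuit to track.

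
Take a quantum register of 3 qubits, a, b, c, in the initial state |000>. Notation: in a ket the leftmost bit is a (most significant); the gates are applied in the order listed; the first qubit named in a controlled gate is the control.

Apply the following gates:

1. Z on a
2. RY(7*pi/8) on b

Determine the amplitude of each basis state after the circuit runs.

The resulting statevector has amplitude cos(7*pi/16) on |000>, sin(7*pi/16) on |010>, and 0 on every other basis state.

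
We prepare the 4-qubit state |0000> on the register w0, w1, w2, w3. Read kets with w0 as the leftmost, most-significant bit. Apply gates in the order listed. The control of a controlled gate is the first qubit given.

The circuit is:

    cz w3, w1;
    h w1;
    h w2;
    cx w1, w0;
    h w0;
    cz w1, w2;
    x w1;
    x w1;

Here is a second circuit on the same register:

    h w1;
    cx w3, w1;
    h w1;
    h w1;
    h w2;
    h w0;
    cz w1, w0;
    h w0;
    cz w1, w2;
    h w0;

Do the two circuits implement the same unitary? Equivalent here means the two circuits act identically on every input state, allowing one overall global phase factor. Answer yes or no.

Yes — the two circuits implement the same unitary up to a global phase.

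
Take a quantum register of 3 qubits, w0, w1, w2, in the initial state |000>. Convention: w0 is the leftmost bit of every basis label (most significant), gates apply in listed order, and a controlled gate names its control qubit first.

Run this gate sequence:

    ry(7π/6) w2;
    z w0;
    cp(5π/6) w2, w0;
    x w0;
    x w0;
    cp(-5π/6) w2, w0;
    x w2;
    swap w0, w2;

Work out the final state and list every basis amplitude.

The final amplitudes are sqrt(2)/4 + sqrt(6)/4 on |000>, -sqrt(6)/4 + sqrt(2)/4 on |100>, and 0 on every other basis state.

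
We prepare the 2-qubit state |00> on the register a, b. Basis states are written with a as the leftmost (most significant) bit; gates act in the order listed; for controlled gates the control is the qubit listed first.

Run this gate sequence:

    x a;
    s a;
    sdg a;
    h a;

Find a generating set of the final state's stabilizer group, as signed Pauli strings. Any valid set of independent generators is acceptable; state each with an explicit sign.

The stabilizer group can be generated by -XI, +IZ, among other valid generating sets. Key observation: gates 2-3 undo each other exactly, leaving only the rest of the circuit to track.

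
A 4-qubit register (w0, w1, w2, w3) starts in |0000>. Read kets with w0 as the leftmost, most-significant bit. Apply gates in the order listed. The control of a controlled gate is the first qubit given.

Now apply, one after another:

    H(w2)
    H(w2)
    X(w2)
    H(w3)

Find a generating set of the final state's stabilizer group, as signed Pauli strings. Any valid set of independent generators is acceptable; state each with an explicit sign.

One valid set of independent stabilizer generators is +IIIX, +ZIII, +IZII, -IIZI (any independent generating set of the same group is equally correct). Key observation: gates 1-2 undo each other exactly, leaving only the rest of the circuit to track.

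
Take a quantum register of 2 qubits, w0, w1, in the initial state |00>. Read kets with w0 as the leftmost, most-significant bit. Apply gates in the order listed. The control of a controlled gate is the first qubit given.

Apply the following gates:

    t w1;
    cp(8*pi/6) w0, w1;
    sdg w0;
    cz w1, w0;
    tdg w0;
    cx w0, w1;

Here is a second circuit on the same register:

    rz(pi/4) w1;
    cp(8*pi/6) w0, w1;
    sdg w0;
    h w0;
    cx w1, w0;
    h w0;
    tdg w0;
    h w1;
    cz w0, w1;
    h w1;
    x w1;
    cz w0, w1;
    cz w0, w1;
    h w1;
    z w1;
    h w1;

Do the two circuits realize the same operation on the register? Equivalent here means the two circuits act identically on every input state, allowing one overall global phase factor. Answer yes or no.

Yes, they are equivalent — the unitaries differ by at most a global phase.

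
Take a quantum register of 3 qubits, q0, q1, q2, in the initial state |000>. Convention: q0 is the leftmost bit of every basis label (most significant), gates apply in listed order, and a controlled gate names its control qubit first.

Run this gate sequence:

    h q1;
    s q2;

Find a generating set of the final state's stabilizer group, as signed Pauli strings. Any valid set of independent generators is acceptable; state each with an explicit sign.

The stabilizer group can be generated by +IXI, +ZII, +IIZ, among other valid generating sets.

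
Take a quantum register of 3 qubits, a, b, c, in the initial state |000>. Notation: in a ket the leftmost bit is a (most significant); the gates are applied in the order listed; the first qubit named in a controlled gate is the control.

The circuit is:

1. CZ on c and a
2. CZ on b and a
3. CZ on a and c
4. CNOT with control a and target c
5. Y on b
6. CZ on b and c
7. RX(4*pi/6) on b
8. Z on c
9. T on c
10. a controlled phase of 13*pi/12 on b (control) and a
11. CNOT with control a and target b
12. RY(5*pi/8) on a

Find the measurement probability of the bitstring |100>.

Outcome |100> occurs with probability 3*sqrt(2 - sqrt(2))/16 + 3/8.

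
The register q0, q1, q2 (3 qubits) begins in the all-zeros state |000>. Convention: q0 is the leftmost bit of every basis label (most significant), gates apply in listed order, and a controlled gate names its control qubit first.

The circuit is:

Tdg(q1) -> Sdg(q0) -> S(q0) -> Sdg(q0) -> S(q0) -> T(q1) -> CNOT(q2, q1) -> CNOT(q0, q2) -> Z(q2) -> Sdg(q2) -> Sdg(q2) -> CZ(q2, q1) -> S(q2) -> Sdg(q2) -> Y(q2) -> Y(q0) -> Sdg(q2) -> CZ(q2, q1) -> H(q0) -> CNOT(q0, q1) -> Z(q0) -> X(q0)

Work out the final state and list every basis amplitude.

After the circuit, the state carries amplitude sqrt(2)*I/2 on |011>, sqrt(2)*I/2 on |101>, and 0 on every other basis state.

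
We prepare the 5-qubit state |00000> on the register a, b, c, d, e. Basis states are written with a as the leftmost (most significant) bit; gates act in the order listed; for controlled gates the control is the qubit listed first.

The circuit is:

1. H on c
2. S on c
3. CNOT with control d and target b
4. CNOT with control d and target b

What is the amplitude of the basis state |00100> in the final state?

The amplitude on |00100> is sqrt(2)*I/2.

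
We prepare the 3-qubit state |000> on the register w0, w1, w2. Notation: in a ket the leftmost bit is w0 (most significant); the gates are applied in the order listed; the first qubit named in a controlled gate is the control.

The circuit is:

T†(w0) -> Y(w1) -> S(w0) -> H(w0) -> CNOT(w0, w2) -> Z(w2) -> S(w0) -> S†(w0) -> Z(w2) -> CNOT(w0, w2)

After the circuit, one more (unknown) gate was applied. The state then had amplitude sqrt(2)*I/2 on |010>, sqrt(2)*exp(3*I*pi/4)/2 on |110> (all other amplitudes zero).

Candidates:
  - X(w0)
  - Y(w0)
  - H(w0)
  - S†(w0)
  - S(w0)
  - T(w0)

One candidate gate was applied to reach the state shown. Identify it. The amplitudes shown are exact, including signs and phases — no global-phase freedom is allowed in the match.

The unique candidate consistent with the amplitudes is T(w0). Key observation: the block from step 5 through step 10 cancels to the identity and can be dropped.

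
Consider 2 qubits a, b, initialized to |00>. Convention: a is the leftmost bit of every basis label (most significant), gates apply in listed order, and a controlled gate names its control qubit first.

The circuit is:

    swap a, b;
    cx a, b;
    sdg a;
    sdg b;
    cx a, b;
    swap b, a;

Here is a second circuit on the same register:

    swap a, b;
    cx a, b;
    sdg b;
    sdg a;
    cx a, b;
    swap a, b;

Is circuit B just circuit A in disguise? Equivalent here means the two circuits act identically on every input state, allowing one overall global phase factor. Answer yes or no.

Yes — the two circuits implement the same unitary up to a global phase.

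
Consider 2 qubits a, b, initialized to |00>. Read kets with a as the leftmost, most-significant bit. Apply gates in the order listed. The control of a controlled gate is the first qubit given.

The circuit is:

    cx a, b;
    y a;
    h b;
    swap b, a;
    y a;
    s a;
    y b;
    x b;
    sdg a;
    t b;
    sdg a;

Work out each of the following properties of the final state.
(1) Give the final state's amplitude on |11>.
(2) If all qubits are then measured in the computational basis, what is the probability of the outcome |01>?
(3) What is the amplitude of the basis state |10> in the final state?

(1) The amplitude on |11> is sqrt(2)*exp(I*pi/4)/2.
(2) Outcome |01> occurs with probability 1/2.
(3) |10> carries amplitude 0 in the final state.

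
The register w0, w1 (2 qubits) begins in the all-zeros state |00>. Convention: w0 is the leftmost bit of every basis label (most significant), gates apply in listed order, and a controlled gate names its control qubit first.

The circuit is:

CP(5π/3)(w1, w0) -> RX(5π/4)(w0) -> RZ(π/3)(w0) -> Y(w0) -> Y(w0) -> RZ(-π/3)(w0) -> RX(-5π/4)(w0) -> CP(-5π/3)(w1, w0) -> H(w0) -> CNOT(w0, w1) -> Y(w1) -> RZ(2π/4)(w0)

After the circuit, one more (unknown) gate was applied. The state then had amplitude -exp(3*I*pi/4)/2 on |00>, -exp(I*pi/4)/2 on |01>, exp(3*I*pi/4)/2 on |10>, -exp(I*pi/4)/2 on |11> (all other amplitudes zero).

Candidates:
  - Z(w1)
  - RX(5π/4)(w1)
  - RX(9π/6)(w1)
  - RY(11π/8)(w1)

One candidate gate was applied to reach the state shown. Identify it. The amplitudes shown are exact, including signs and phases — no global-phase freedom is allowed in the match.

The applied gate was RX(9π/6)(w1). Key observation: steps 1-8 multiply out to the identity, so the circuit reduces to the remaining gates.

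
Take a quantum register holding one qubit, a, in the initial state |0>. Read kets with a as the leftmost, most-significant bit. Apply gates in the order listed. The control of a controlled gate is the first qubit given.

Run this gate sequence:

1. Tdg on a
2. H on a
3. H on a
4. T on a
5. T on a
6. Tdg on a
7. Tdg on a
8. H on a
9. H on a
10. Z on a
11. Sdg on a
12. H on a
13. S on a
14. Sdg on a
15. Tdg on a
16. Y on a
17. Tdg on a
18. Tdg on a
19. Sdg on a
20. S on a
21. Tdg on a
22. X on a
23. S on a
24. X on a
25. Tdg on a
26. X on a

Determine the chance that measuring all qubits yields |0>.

Outcome |0> occurs with probability 1/2. Key observation: the block from step 2 through step 9 cancels to the identity and can be dropped.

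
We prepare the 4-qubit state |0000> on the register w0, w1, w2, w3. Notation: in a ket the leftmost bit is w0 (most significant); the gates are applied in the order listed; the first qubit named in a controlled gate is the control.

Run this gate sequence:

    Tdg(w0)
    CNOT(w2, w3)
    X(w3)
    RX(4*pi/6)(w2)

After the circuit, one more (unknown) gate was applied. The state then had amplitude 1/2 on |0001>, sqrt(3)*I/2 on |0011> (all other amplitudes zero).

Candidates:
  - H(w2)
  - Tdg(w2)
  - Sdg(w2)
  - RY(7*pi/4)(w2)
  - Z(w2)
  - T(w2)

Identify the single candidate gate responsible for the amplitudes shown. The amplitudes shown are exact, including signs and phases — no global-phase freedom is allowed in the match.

It was Z(w2) that produced the state shown.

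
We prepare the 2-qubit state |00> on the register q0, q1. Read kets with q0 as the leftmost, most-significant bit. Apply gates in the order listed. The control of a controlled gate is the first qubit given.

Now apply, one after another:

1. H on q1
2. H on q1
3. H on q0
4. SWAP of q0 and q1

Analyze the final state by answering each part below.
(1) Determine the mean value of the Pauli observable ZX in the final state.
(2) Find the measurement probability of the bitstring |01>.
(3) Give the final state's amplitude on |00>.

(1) In the final state, ZX has expectation 1. Key observation: gates 1-2 undo each other exactly, leaving only the rest of the circuit to track.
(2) A full measurement returns |01> with probability 1/2.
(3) The final state's coefficient on |00> equals sqrt(2)/2.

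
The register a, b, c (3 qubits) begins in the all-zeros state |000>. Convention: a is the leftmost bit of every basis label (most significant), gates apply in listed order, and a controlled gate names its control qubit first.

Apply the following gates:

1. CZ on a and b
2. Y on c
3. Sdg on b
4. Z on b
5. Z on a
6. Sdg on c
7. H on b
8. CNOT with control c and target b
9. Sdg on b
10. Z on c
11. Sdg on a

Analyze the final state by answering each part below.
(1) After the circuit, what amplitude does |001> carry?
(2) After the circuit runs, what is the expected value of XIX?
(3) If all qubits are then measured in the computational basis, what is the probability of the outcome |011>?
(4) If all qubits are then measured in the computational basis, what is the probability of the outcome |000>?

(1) |001> carries amplitude -sqrt(2)/2 in the final state.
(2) The observable XIX averages to 0.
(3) Outcome |011> occurs with probability 1/2.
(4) The probability of measuring |000> is 0.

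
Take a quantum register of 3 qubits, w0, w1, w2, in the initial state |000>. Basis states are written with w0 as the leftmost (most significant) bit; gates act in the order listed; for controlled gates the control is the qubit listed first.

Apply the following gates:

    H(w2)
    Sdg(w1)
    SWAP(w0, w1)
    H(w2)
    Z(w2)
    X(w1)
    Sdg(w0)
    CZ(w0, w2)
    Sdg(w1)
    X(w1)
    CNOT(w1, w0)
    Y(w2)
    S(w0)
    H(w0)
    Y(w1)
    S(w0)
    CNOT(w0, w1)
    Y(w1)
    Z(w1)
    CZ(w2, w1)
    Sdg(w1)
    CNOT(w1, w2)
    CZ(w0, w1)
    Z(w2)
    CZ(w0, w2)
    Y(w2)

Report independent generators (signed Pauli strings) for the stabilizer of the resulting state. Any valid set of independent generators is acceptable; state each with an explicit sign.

The final state is stabilized by the group generated by +XXX, +ZIZ, +IZZ; other independent generating sets are equally valid.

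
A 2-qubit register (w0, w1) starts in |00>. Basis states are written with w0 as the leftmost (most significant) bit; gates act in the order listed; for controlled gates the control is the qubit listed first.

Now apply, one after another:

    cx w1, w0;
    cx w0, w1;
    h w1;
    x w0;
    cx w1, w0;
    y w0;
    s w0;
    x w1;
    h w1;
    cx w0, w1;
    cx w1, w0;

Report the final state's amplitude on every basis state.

The final amplitudes are -I/2 on |00>, -1/2 on |01>, -1/2 on |10>, I/2 on |11>.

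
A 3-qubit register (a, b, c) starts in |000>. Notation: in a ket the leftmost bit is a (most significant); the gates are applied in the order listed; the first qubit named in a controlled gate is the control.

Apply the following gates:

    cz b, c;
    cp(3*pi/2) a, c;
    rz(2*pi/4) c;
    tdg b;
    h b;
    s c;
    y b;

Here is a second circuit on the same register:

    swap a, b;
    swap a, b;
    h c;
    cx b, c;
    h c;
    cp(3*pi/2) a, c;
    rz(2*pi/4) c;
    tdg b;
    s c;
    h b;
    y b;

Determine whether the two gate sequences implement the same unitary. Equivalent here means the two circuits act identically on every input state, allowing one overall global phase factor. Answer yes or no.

Yes: on every input state the two circuits agree up to one overall phase factor.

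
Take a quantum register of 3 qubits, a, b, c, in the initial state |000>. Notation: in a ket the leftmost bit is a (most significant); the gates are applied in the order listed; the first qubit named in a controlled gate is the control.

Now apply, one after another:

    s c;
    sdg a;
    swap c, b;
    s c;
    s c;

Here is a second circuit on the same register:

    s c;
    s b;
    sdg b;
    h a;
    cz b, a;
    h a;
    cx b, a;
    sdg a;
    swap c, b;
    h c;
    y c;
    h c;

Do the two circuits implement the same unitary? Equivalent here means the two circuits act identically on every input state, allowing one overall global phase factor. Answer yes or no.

No: there is an input state on which the two circuits produce genuinely different outputs (not merely differing by a phase).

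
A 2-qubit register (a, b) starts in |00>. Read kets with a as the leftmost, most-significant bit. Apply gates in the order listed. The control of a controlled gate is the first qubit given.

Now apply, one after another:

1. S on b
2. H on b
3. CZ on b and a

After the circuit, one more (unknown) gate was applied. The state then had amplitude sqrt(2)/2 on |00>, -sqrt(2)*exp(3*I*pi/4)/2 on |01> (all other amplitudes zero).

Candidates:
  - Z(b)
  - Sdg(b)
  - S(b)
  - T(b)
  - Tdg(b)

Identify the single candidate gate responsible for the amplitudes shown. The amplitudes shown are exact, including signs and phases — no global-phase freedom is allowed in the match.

The unique candidate consistent with the amplitudes is Tdg(b).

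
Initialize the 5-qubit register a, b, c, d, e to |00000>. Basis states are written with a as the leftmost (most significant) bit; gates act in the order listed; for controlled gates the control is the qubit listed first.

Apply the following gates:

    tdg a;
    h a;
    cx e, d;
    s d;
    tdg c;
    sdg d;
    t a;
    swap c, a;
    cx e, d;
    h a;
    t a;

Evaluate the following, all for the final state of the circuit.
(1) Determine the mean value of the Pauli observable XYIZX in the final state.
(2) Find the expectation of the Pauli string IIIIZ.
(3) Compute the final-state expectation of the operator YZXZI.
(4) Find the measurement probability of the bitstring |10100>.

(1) The observable XYIZX averages to 0.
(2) The expectation value of IIIIZ is 1.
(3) In the final state, YZXZI has expectation 1/2.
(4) A full measurement returns |10100> with probability 1/4.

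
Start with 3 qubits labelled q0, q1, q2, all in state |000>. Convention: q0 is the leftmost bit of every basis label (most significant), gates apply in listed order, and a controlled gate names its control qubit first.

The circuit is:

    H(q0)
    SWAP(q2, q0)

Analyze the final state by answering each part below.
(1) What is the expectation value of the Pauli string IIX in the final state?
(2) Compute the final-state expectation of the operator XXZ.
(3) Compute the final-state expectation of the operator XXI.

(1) The expectation value of IIX is 1.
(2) The observable XXZ averages to 0.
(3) The expectation value of XXI is 0.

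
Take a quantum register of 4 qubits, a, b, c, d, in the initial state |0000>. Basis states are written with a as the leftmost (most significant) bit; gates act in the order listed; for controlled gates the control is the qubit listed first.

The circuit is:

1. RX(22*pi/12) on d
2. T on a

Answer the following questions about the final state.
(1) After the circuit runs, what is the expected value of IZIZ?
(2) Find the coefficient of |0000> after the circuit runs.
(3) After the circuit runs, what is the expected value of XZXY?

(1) In the final state, IZIZ has expectation sqrt(3)/2.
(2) The amplitude on |0000> is -sqrt(6)/4 - sqrt(2)/4.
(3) The expectation value of XZXY is 0.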